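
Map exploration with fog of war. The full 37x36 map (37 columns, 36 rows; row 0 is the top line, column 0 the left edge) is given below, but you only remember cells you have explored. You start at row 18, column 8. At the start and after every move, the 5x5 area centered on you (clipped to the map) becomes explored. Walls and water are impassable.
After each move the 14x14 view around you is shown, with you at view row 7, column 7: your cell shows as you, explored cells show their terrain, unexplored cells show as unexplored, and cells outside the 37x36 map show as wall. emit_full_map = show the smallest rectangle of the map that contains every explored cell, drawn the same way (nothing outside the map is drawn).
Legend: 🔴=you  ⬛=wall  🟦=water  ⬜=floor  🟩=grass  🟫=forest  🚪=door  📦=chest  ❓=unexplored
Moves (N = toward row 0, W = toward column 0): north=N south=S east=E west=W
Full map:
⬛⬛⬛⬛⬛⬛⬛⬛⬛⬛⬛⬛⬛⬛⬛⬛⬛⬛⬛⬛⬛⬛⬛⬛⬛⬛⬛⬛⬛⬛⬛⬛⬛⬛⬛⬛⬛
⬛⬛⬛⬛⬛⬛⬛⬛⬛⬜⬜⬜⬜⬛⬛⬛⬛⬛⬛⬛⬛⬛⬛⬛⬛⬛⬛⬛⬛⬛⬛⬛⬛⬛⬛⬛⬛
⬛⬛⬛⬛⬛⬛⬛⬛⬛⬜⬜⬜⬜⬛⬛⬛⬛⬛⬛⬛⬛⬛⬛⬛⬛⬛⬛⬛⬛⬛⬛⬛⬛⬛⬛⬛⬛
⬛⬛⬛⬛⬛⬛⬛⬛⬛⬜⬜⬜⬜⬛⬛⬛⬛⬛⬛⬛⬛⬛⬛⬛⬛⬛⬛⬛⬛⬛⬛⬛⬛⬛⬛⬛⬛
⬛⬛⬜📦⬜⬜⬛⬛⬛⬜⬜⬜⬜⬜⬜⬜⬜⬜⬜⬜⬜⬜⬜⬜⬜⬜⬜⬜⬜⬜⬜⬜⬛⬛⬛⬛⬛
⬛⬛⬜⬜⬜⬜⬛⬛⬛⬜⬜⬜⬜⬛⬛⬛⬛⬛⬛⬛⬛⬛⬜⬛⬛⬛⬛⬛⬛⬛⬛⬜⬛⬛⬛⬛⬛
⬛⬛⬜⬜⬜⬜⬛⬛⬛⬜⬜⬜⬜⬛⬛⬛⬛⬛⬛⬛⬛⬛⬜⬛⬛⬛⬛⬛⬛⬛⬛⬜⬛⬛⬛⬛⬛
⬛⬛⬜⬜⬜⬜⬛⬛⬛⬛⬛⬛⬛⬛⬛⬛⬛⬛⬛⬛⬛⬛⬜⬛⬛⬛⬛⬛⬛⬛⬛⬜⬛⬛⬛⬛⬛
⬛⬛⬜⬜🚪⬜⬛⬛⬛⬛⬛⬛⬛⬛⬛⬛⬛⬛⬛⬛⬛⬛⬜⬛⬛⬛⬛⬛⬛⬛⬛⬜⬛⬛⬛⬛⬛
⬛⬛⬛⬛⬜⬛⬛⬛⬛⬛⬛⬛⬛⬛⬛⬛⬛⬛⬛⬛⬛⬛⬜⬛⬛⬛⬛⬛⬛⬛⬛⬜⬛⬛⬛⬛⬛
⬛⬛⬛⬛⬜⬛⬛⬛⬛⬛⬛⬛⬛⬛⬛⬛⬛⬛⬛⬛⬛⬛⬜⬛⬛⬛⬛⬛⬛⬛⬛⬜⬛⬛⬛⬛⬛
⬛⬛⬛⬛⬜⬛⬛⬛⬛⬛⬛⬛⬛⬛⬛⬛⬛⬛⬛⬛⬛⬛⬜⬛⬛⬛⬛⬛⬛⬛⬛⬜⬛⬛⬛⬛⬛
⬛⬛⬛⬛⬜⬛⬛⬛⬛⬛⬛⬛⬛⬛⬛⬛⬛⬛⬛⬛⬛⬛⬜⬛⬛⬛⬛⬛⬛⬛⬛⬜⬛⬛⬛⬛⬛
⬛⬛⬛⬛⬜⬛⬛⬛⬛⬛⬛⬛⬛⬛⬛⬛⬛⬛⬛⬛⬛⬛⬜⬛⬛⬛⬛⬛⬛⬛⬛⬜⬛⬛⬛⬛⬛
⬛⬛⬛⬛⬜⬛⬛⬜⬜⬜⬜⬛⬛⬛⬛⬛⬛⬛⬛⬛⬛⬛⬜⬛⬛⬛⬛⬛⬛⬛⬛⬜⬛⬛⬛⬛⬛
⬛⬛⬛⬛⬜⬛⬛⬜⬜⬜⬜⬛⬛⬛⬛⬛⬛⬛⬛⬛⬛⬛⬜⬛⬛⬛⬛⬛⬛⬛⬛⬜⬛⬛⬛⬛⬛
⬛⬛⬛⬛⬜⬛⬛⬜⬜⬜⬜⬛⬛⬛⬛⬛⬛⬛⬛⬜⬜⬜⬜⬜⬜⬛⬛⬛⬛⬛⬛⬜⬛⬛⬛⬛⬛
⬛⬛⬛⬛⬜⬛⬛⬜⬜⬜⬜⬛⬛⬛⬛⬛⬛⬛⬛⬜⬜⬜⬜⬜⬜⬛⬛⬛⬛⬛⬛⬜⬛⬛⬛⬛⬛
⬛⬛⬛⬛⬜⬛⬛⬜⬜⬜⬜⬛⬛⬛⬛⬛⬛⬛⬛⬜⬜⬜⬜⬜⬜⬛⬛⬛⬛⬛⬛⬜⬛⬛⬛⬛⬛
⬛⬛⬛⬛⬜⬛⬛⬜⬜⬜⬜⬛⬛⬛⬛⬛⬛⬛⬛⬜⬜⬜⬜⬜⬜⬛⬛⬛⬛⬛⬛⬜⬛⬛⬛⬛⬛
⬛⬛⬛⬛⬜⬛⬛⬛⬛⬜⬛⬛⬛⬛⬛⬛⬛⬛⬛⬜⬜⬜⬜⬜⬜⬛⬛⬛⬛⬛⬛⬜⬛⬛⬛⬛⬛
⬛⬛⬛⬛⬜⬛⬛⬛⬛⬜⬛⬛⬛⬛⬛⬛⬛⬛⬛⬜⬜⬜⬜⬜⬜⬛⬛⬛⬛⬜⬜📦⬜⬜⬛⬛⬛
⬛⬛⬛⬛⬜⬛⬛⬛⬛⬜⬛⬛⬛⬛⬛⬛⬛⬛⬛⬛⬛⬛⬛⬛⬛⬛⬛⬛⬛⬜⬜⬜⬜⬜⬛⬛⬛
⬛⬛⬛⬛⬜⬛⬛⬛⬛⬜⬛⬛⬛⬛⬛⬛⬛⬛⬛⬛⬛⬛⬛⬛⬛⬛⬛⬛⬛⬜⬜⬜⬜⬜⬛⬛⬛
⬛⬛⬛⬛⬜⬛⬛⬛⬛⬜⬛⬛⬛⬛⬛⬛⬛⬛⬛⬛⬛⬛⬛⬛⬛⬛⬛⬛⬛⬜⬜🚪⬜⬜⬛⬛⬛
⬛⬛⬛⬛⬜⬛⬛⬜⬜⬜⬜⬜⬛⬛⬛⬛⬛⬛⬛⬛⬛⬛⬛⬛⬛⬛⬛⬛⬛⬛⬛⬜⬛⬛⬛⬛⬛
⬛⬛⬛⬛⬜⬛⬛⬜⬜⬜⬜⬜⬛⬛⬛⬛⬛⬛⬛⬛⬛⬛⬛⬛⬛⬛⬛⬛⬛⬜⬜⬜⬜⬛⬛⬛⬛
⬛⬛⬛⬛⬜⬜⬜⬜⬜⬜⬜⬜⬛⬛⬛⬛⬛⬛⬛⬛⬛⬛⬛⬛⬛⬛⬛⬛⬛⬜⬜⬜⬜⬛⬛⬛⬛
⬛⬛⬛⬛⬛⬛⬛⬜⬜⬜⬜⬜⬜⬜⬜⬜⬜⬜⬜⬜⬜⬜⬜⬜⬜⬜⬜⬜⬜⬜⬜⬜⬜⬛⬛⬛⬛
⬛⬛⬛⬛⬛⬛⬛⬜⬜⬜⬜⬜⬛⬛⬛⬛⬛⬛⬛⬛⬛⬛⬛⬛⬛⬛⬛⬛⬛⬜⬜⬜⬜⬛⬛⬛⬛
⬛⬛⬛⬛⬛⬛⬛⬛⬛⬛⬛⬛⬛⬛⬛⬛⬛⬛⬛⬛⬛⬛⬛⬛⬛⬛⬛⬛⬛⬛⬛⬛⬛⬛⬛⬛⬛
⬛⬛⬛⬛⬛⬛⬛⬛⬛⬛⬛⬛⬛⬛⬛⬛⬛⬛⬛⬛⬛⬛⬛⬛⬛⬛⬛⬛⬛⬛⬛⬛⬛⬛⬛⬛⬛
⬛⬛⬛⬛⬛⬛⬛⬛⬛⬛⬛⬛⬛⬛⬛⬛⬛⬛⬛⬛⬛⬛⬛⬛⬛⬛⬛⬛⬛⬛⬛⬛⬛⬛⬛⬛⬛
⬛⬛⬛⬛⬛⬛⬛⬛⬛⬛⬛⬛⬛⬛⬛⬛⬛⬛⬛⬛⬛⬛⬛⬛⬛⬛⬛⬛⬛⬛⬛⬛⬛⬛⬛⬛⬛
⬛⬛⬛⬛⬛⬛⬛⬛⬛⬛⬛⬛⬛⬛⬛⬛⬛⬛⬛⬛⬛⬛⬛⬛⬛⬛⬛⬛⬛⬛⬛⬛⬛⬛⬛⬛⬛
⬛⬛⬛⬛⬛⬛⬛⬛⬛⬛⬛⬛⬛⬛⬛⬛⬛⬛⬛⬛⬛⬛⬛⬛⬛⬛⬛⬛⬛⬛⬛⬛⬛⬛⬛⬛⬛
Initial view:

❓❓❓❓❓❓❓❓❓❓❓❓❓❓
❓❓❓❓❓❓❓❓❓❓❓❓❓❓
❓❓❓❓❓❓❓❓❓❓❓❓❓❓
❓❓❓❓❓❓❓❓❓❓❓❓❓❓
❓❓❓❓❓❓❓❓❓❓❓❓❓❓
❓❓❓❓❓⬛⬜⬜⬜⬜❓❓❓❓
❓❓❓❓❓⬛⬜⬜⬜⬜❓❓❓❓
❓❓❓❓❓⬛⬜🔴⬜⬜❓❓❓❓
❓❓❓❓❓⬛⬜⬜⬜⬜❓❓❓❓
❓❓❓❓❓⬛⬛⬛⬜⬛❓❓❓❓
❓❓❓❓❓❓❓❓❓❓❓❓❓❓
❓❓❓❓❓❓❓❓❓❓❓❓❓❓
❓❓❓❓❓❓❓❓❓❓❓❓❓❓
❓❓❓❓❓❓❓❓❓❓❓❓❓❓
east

❓❓❓❓❓❓❓❓❓❓❓❓❓❓
❓❓❓❓❓❓❓❓❓❓❓❓❓❓
❓❓❓❓❓❓❓❓❓❓❓❓❓❓
❓❓❓❓❓❓❓❓❓❓❓❓❓❓
❓❓❓❓❓❓❓❓❓❓❓❓❓❓
❓❓❓❓⬛⬜⬜⬜⬜⬛❓❓❓❓
❓❓❓❓⬛⬜⬜⬜⬜⬛❓❓❓❓
❓❓❓❓⬛⬜⬜🔴⬜⬛❓❓❓❓
❓❓❓❓⬛⬜⬜⬜⬜⬛❓❓❓❓
❓❓❓❓⬛⬛⬛⬜⬛⬛❓❓❓❓
❓❓❓❓❓❓❓❓❓❓❓❓❓❓
❓❓❓❓❓❓❓❓❓❓❓❓❓❓
❓❓❓❓❓❓❓❓❓❓❓❓❓❓
❓❓❓❓❓❓❓❓❓❓❓❓❓❓

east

❓❓❓❓❓❓❓❓❓❓❓❓❓❓
❓❓❓❓❓❓❓❓❓❓❓❓❓❓
❓❓❓❓❓❓❓❓❓❓❓❓❓❓
❓❓❓❓❓❓❓❓❓❓❓❓❓❓
❓❓❓❓❓❓❓❓❓❓❓❓❓❓
❓❓❓⬛⬜⬜⬜⬜⬛⬛❓❓❓❓
❓❓❓⬛⬜⬜⬜⬜⬛⬛❓❓❓❓
❓❓❓⬛⬜⬜⬜🔴⬛⬛❓❓❓❓
❓❓❓⬛⬜⬜⬜⬜⬛⬛❓❓❓❓
❓❓❓⬛⬛⬛⬜⬛⬛⬛❓❓❓❓
❓❓❓❓❓❓❓❓❓❓❓❓❓❓
❓❓❓❓❓❓❓❓❓❓❓❓❓❓
❓❓❓❓❓❓❓❓❓❓❓❓❓❓
❓❓❓❓❓❓❓❓❓❓❓❓❓❓

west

❓❓❓❓❓❓❓❓❓❓❓❓❓❓
❓❓❓❓❓❓❓❓❓❓❓❓❓❓
❓❓❓❓❓❓❓❓❓❓❓❓❓❓
❓❓❓❓❓❓❓❓❓❓❓❓❓❓
❓❓❓❓❓❓❓❓❓❓❓❓❓❓
❓❓❓❓⬛⬜⬜⬜⬜⬛⬛❓❓❓
❓❓❓❓⬛⬜⬜⬜⬜⬛⬛❓❓❓
❓❓❓❓⬛⬜⬜🔴⬜⬛⬛❓❓❓
❓❓❓❓⬛⬜⬜⬜⬜⬛⬛❓❓❓
❓❓❓❓⬛⬛⬛⬜⬛⬛⬛❓❓❓
❓❓❓❓❓❓❓❓❓❓❓❓❓❓
❓❓❓❓❓❓❓❓❓❓❓❓❓❓
❓❓❓❓❓❓❓❓❓❓❓❓❓❓
❓❓❓❓❓❓❓❓❓❓❓❓❓❓

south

❓❓❓❓❓❓❓❓❓❓❓❓❓❓
❓❓❓❓❓❓❓❓❓❓❓❓❓❓
❓❓❓❓❓❓❓❓❓❓❓❓❓❓
❓❓❓❓❓❓❓❓❓❓❓❓❓❓
❓❓❓❓⬛⬜⬜⬜⬜⬛⬛❓❓❓
❓❓❓❓⬛⬜⬜⬜⬜⬛⬛❓❓❓
❓❓❓❓⬛⬜⬜⬜⬜⬛⬛❓❓❓
❓❓❓❓⬛⬜⬜🔴⬜⬛⬛❓❓❓
❓❓❓❓⬛⬛⬛⬜⬛⬛⬛❓❓❓
❓❓❓❓❓⬛⬛⬜⬛⬛❓❓❓❓
❓❓❓❓❓❓❓❓❓❓❓❓❓❓
❓❓❓❓❓❓❓❓❓❓❓❓❓❓
❓❓❓❓❓❓❓❓❓❓❓❓❓❓
❓❓❓❓❓❓❓❓❓❓❓❓❓❓

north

❓❓❓❓❓❓❓❓❓❓❓❓❓❓
❓❓❓❓❓❓❓❓❓❓❓❓❓❓
❓❓❓❓❓❓❓❓❓❓❓❓❓❓
❓❓❓❓❓❓❓❓❓❓❓❓❓❓
❓❓❓❓❓❓❓❓❓❓❓❓❓❓
❓❓❓❓⬛⬜⬜⬜⬜⬛⬛❓❓❓
❓❓❓❓⬛⬜⬜⬜⬜⬛⬛❓❓❓
❓❓❓❓⬛⬜⬜🔴⬜⬛⬛❓❓❓
❓❓❓❓⬛⬜⬜⬜⬜⬛⬛❓❓❓
❓❓❓❓⬛⬛⬛⬜⬛⬛⬛❓❓❓
❓❓❓❓❓⬛⬛⬜⬛⬛❓❓❓❓
❓❓❓❓❓❓❓❓❓❓❓❓❓❓
❓❓❓❓❓❓❓❓❓❓❓❓❓❓
❓❓❓❓❓❓❓❓❓❓❓❓❓❓

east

❓❓❓❓❓❓❓❓❓❓❓❓❓❓
❓❓❓❓❓❓❓❓❓❓❓❓❓❓
❓❓❓❓❓❓❓❓❓❓❓❓❓❓
❓❓❓❓❓❓❓❓❓❓❓❓❓❓
❓❓❓❓❓❓❓❓❓❓❓❓❓❓
❓❓❓⬛⬜⬜⬜⬜⬛⬛❓❓❓❓
❓❓❓⬛⬜⬜⬜⬜⬛⬛❓❓❓❓
❓❓❓⬛⬜⬜⬜🔴⬛⬛❓❓❓❓
❓❓❓⬛⬜⬜⬜⬜⬛⬛❓❓❓❓
❓❓❓⬛⬛⬛⬜⬛⬛⬛❓❓❓❓
❓❓❓❓⬛⬛⬜⬛⬛❓❓❓❓❓
❓❓❓❓❓❓❓❓❓❓❓❓❓❓
❓❓❓❓❓❓❓❓❓❓❓❓❓❓
❓❓❓❓❓❓❓❓❓❓❓❓❓❓

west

❓❓❓❓❓❓❓❓❓❓❓❓❓❓
❓❓❓❓❓❓❓❓❓❓❓❓❓❓
❓❓❓❓❓❓❓❓❓❓❓❓❓❓
❓❓❓❓❓❓❓❓❓❓❓❓❓❓
❓❓❓❓❓❓❓❓❓❓❓❓❓❓
❓❓❓❓⬛⬜⬜⬜⬜⬛⬛❓❓❓
❓❓❓❓⬛⬜⬜⬜⬜⬛⬛❓❓❓
❓❓❓❓⬛⬜⬜🔴⬜⬛⬛❓❓❓
❓❓❓❓⬛⬜⬜⬜⬜⬛⬛❓❓❓
❓❓❓❓⬛⬛⬛⬜⬛⬛⬛❓❓❓
❓❓❓❓❓⬛⬛⬜⬛⬛❓❓❓❓
❓❓❓❓❓❓❓❓❓❓❓❓❓❓
❓❓❓❓❓❓❓❓❓❓❓❓❓❓
❓❓❓❓❓❓❓❓❓❓❓❓❓❓

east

❓❓❓❓❓❓❓❓❓❓❓❓❓❓
❓❓❓❓❓❓❓❓❓❓❓❓❓❓
❓❓❓❓❓❓❓❓❓❓❓❓❓❓
❓❓❓❓❓❓❓❓❓❓❓❓❓❓
❓❓❓❓❓❓❓❓❓❓❓❓❓❓
❓❓❓⬛⬜⬜⬜⬜⬛⬛❓❓❓❓
❓❓❓⬛⬜⬜⬜⬜⬛⬛❓❓❓❓
❓❓❓⬛⬜⬜⬜🔴⬛⬛❓❓❓❓
❓❓❓⬛⬜⬜⬜⬜⬛⬛❓❓❓❓
❓❓❓⬛⬛⬛⬜⬛⬛⬛❓❓❓❓
❓❓❓❓⬛⬛⬜⬛⬛❓❓❓❓❓
❓❓❓❓❓❓❓❓❓❓❓❓❓❓
❓❓❓❓❓❓❓❓❓❓❓❓❓❓
❓❓❓❓❓❓❓❓❓❓❓❓❓❓

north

❓❓❓❓❓❓❓❓❓❓❓❓❓❓
❓❓❓❓❓❓❓❓❓❓❓❓❓❓
❓❓❓❓❓❓❓❓❓❓❓❓❓❓
❓❓❓❓❓❓❓❓❓❓❓❓❓❓
❓❓❓❓❓❓❓❓❓❓❓❓❓❓
❓❓❓❓❓⬜⬜⬜⬛⬛❓❓❓❓
❓❓❓⬛⬜⬜⬜⬜⬛⬛❓❓❓❓
❓❓❓⬛⬜⬜⬜🔴⬛⬛❓❓❓❓
❓❓❓⬛⬜⬜⬜⬜⬛⬛❓❓❓❓
❓❓❓⬛⬜⬜⬜⬜⬛⬛❓❓❓❓
❓❓❓⬛⬛⬛⬜⬛⬛⬛❓❓❓❓
❓❓❓❓⬛⬛⬜⬛⬛❓❓❓❓❓
❓❓❓❓❓❓❓❓❓❓❓❓❓❓
❓❓❓❓❓❓❓❓❓❓❓❓❓❓

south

❓❓❓❓❓❓❓❓❓❓❓❓❓❓
❓❓❓❓❓❓❓❓❓❓❓❓❓❓
❓❓❓❓❓❓❓❓❓❓❓❓❓❓
❓❓❓❓❓❓❓❓❓❓❓❓❓❓
❓❓❓❓❓⬜⬜⬜⬛⬛❓❓❓❓
❓❓❓⬛⬜⬜⬜⬜⬛⬛❓❓❓❓
❓❓❓⬛⬜⬜⬜⬜⬛⬛❓❓❓❓
❓❓❓⬛⬜⬜⬜🔴⬛⬛❓❓❓❓
❓❓❓⬛⬜⬜⬜⬜⬛⬛❓❓❓❓
❓❓❓⬛⬛⬛⬜⬛⬛⬛❓❓❓❓
❓❓❓❓⬛⬛⬜⬛⬛❓❓❓❓❓
❓❓❓❓❓❓❓❓❓❓❓❓❓❓
❓❓❓❓❓❓❓❓❓❓❓❓❓❓
❓❓❓❓❓❓❓❓❓❓❓❓❓❓

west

❓❓❓❓❓❓❓❓❓❓❓❓❓❓
❓❓❓❓❓❓❓❓❓❓❓❓❓❓
❓❓❓❓❓❓❓❓❓❓❓❓❓❓
❓❓❓❓❓❓❓❓❓❓❓❓❓❓
❓❓❓❓❓❓⬜⬜⬜⬛⬛❓❓❓
❓❓❓❓⬛⬜⬜⬜⬜⬛⬛❓❓❓
❓❓❓❓⬛⬜⬜⬜⬜⬛⬛❓❓❓
❓❓❓❓⬛⬜⬜🔴⬜⬛⬛❓❓❓
❓❓❓❓⬛⬜⬜⬜⬜⬛⬛❓❓❓
❓❓❓❓⬛⬛⬛⬜⬛⬛⬛❓❓❓
❓❓❓❓❓⬛⬛⬜⬛⬛❓❓❓❓
❓❓❓❓❓❓❓❓❓❓❓❓❓❓
❓❓❓❓❓❓❓❓❓❓❓❓❓❓
❓❓❓❓❓❓❓❓❓❓❓❓❓❓

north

❓❓❓❓❓❓❓❓❓❓❓❓❓❓
❓❓❓❓❓❓❓❓❓❓❓❓❓❓
❓❓❓❓❓❓❓❓❓❓❓❓❓❓
❓❓❓❓❓❓❓❓❓❓❓❓❓❓
❓❓❓❓❓❓❓❓❓❓❓❓❓❓
❓❓❓❓❓⬜⬜⬜⬜⬛⬛❓❓❓
❓❓❓❓⬛⬜⬜⬜⬜⬛⬛❓❓❓
❓❓❓❓⬛⬜⬜🔴⬜⬛⬛❓❓❓
❓❓❓❓⬛⬜⬜⬜⬜⬛⬛❓❓❓
❓❓❓❓⬛⬜⬜⬜⬜⬛⬛❓❓❓
❓❓❓❓⬛⬛⬛⬜⬛⬛⬛❓❓❓
❓❓❓❓❓⬛⬛⬜⬛⬛❓❓❓❓
❓❓❓❓❓❓❓❓❓❓❓❓❓❓
❓❓❓❓❓❓❓❓❓❓❓❓❓❓

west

❓❓❓❓❓❓❓❓❓❓❓❓❓❓
❓❓❓❓❓❓❓❓❓❓❓❓❓❓
❓❓❓❓❓❓❓❓❓❓❓❓❓❓
❓❓❓❓❓❓❓❓❓❓❓❓❓❓
❓❓❓❓❓❓❓❓❓❓❓❓❓❓
❓❓❓❓❓⬛⬜⬜⬜⬜⬛⬛❓❓
❓❓❓❓❓⬛⬜⬜⬜⬜⬛⬛❓❓
❓❓❓❓❓⬛⬜🔴⬜⬜⬛⬛❓❓
❓❓❓❓❓⬛⬜⬜⬜⬜⬛⬛❓❓
❓❓❓❓❓⬛⬜⬜⬜⬜⬛⬛❓❓
❓❓❓❓❓⬛⬛⬛⬜⬛⬛⬛❓❓
❓❓❓❓❓❓⬛⬛⬜⬛⬛❓❓❓
❓❓❓❓❓❓❓❓❓❓❓❓❓❓
❓❓❓❓❓❓❓❓❓❓❓❓❓❓

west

❓❓❓❓❓❓❓❓❓❓❓❓❓❓
❓❓❓❓❓❓❓❓❓❓❓❓❓❓
❓❓❓❓❓❓❓❓❓❓❓❓❓❓
❓❓❓❓❓❓❓❓❓❓❓❓❓❓
❓❓❓❓❓❓❓❓❓❓❓❓❓❓
❓❓❓❓❓⬛⬛⬜⬜⬜⬜⬛⬛❓
❓❓❓❓❓⬛⬛⬜⬜⬜⬜⬛⬛❓
❓❓❓❓❓⬛⬛🔴⬜⬜⬜⬛⬛❓
❓❓❓❓❓⬛⬛⬜⬜⬜⬜⬛⬛❓
❓❓❓❓❓⬛⬛⬜⬜⬜⬜⬛⬛❓
❓❓❓❓❓❓⬛⬛⬛⬜⬛⬛⬛❓
❓❓❓❓❓❓❓⬛⬛⬜⬛⬛❓❓
❓❓❓❓❓❓❓❓❓❓❓❓❓❓
❓❓❓❓❓❓❓❓❓❓❓❓❓❓

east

❓❓❓❓❓❓❓❓❓❓❓❓❓❓
❓❓❓❓❓❓❓❓❓❓❓❓❓❓
❓❓❓❓❓❓❓❓❓❓❓❓❓❓
❓❓❓❓❓❓❓❓❓❓❓❓❓❓
❓❓❓❓❓❓❓❓❓❓❓❓❓❓
❓❓❓❓⬛⬛⬜⬜⬜⬜⬛⬛❓❓
❓❓❓❓⬛⬛⬜⬜⬜⬜⬛⬛❓❓
❓❓❓❓⬛⬛⬜🔴⬜⬜⬛⬛❓❓
❓❓❓❓⬛⬛⬜⬜⬜⬜⬛⬛❓❓
❓❓❓❓⬛⬛⬜⬜⬜⬜⬛⬛❓❓
❓❓❓❓❓⬛⬛⬛⬜⬛⬛⬛❓❓
❓❓❓❓❓❓⬛⬛⬜⬛⬛❓❓❓
❓❓❓❓❓❓❓❓❓❓❓❓❓❓
❓❓❓❓❓❓❓❓❓❓❓❓❓❓

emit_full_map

⬛⬛⬜⬜⬜⬜⬛⬛
⬛⬛⬜⬜⬜⬜⬛⬛
⬛⬛⬜🔴⬜⬜⬛⬛
⬛⬛⬜⬜⬜⬜⬛⬛
⬛⬛⬜⬜⬜⬜⬛⬛
❓⬛⬛⬛⬜⬛⬛⬛
❓❓⬛⬛⬜⬛⬛❓

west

❓❓❓❓❓❓❓❓❓❓❓❓❓❓
❓❓❓❓❓❓❓❓❓❓❓❓❓❓
❓❓❓❓❓❓❓❓❓❓❓❓❓❓
❓❓❓❓❓❓❓❓❓❓❓❓❓❓
❓❓❓❓❓❓❓❓❓❓❓❓❓❓
❓❓❓❓❓⬛⬛⬜⬜⬜⬜⬛⬛❓
❓❓❓❓❓⬛⬛⬜⬜⬜⬜⬛⬛❓
❓❓❓❓❓⬛⬛🔴⬜⬜⬜⬛⬛❓
❓❓❓❓❓⬛⬛⬜⬜⬜⬜⬛⬛❓
❓❓❓❓❓⬛⬛⬜⬜⬜⬜⬛⬛❓
❓❓❓❓❓❓⬛⬛⬛⬜⬛⬛⬛❓
❓❓❓❓❓❓❓⬛⬛⬜⬛⬛❓❓
❓❓❓❓❓❓❓❓❓❓❓❓❓❓
❓❓❓❓❓❓❓❓❓❓❓❓❓❓

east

❓❓❓❓❓❓❓❓❓❓❓❓❓❓
❓❓❓❓❓❓❓❓❓❓❓❓❓❓
❓❓❓❓❓❓❓❓❓❓❓❓❓❓
❓❓❓❓❓❓❓❓❓❓❓❓❓❓
❓❓❓❓❓❓❓❓❓❓❓❓❓❓
❓❓❓❓⬛⬛⬜⬜⬜⬜⬛⬛❓❓
❓❓❓❓⬛⬛⬜⬜⬜⬜⬛⬛❓❓
❓❓❓❓⬛⬛⬜🔴⬜⬜⬛⬛❓❓
❓❓❓❓⬛⬛⬜⬜⬜⬜⬛⬛❓❓
❓❓❓❓⬛⬛⬜⬜⬜⬜⬛⬛❓❓
❓❓❓❓❓⬛⬛⬛⬜⬛⬛⬛❓❓
❓❓❓❓❓❓⬛⬛⬜⬛⬛❓❓❓
❓❓❓❓❓❓❓❓❓❓❓❓❓❓
❓❓❓❓❓❓❓❓❓❓❓❓❓❓

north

❓❓❓❓❓❓❓❓❓❓❓❓❓❓
❓❓❓❓❓❓❓❓❓❓❓❓❓❓
❓❓❓❓❓❓❓❓❓❓❓❓❓❓
❓❓❓❓❓❓❓❓❓❓❓❓❓❓
❓❓❓❓❓❓❓❓❓❓❓❓❓❓
❓❓❓❓❓⬛⬜⬜⬜⬜❓❓❓❓
❓❓❓❓⬛⬛⬜⬜⬜⬜⬛⬛❓❓
❓❓❓❓⬛⬛⬜🔴⬜⬜⬛⬛❓❓
❓❓❓❓⬛⬛⬜⬜⬜⬜⬛⬛❓❓
❓❓❓❓⬛⬛⬜⬜⬜⬜⬛⬛❓❓
❓❓❓❓⬛⬛⬜⬜⬜⬜⬛⬛❓❓
❓❓❓❓❓⬛⬛⬛⬜⬛⬛⬛❓❓
❓❓❓❓❓❓⬛⬛⬜⬛⬛❓❓❓
❓❓❓❓❓❓❓❓❓❓❓❓❓❓

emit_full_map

❓⬛⬜⬜⬜⬜❓❓
⬛⬛⬜⬜⬜⬜⬛⬛
⬛⬛⬜🔴⬜⬜⬛⬛
⬛⬛⬜⬜⬜⬜⬛⬛
⬛⬛⬜⬜⬜⬜⬛⬛
⬛⬛⬜⬜⬜⬜⬛⬛
❓⬛⬛⬛⬜⬛⬛⬛
❓❓⬛⬛⬜⬛⬛❓


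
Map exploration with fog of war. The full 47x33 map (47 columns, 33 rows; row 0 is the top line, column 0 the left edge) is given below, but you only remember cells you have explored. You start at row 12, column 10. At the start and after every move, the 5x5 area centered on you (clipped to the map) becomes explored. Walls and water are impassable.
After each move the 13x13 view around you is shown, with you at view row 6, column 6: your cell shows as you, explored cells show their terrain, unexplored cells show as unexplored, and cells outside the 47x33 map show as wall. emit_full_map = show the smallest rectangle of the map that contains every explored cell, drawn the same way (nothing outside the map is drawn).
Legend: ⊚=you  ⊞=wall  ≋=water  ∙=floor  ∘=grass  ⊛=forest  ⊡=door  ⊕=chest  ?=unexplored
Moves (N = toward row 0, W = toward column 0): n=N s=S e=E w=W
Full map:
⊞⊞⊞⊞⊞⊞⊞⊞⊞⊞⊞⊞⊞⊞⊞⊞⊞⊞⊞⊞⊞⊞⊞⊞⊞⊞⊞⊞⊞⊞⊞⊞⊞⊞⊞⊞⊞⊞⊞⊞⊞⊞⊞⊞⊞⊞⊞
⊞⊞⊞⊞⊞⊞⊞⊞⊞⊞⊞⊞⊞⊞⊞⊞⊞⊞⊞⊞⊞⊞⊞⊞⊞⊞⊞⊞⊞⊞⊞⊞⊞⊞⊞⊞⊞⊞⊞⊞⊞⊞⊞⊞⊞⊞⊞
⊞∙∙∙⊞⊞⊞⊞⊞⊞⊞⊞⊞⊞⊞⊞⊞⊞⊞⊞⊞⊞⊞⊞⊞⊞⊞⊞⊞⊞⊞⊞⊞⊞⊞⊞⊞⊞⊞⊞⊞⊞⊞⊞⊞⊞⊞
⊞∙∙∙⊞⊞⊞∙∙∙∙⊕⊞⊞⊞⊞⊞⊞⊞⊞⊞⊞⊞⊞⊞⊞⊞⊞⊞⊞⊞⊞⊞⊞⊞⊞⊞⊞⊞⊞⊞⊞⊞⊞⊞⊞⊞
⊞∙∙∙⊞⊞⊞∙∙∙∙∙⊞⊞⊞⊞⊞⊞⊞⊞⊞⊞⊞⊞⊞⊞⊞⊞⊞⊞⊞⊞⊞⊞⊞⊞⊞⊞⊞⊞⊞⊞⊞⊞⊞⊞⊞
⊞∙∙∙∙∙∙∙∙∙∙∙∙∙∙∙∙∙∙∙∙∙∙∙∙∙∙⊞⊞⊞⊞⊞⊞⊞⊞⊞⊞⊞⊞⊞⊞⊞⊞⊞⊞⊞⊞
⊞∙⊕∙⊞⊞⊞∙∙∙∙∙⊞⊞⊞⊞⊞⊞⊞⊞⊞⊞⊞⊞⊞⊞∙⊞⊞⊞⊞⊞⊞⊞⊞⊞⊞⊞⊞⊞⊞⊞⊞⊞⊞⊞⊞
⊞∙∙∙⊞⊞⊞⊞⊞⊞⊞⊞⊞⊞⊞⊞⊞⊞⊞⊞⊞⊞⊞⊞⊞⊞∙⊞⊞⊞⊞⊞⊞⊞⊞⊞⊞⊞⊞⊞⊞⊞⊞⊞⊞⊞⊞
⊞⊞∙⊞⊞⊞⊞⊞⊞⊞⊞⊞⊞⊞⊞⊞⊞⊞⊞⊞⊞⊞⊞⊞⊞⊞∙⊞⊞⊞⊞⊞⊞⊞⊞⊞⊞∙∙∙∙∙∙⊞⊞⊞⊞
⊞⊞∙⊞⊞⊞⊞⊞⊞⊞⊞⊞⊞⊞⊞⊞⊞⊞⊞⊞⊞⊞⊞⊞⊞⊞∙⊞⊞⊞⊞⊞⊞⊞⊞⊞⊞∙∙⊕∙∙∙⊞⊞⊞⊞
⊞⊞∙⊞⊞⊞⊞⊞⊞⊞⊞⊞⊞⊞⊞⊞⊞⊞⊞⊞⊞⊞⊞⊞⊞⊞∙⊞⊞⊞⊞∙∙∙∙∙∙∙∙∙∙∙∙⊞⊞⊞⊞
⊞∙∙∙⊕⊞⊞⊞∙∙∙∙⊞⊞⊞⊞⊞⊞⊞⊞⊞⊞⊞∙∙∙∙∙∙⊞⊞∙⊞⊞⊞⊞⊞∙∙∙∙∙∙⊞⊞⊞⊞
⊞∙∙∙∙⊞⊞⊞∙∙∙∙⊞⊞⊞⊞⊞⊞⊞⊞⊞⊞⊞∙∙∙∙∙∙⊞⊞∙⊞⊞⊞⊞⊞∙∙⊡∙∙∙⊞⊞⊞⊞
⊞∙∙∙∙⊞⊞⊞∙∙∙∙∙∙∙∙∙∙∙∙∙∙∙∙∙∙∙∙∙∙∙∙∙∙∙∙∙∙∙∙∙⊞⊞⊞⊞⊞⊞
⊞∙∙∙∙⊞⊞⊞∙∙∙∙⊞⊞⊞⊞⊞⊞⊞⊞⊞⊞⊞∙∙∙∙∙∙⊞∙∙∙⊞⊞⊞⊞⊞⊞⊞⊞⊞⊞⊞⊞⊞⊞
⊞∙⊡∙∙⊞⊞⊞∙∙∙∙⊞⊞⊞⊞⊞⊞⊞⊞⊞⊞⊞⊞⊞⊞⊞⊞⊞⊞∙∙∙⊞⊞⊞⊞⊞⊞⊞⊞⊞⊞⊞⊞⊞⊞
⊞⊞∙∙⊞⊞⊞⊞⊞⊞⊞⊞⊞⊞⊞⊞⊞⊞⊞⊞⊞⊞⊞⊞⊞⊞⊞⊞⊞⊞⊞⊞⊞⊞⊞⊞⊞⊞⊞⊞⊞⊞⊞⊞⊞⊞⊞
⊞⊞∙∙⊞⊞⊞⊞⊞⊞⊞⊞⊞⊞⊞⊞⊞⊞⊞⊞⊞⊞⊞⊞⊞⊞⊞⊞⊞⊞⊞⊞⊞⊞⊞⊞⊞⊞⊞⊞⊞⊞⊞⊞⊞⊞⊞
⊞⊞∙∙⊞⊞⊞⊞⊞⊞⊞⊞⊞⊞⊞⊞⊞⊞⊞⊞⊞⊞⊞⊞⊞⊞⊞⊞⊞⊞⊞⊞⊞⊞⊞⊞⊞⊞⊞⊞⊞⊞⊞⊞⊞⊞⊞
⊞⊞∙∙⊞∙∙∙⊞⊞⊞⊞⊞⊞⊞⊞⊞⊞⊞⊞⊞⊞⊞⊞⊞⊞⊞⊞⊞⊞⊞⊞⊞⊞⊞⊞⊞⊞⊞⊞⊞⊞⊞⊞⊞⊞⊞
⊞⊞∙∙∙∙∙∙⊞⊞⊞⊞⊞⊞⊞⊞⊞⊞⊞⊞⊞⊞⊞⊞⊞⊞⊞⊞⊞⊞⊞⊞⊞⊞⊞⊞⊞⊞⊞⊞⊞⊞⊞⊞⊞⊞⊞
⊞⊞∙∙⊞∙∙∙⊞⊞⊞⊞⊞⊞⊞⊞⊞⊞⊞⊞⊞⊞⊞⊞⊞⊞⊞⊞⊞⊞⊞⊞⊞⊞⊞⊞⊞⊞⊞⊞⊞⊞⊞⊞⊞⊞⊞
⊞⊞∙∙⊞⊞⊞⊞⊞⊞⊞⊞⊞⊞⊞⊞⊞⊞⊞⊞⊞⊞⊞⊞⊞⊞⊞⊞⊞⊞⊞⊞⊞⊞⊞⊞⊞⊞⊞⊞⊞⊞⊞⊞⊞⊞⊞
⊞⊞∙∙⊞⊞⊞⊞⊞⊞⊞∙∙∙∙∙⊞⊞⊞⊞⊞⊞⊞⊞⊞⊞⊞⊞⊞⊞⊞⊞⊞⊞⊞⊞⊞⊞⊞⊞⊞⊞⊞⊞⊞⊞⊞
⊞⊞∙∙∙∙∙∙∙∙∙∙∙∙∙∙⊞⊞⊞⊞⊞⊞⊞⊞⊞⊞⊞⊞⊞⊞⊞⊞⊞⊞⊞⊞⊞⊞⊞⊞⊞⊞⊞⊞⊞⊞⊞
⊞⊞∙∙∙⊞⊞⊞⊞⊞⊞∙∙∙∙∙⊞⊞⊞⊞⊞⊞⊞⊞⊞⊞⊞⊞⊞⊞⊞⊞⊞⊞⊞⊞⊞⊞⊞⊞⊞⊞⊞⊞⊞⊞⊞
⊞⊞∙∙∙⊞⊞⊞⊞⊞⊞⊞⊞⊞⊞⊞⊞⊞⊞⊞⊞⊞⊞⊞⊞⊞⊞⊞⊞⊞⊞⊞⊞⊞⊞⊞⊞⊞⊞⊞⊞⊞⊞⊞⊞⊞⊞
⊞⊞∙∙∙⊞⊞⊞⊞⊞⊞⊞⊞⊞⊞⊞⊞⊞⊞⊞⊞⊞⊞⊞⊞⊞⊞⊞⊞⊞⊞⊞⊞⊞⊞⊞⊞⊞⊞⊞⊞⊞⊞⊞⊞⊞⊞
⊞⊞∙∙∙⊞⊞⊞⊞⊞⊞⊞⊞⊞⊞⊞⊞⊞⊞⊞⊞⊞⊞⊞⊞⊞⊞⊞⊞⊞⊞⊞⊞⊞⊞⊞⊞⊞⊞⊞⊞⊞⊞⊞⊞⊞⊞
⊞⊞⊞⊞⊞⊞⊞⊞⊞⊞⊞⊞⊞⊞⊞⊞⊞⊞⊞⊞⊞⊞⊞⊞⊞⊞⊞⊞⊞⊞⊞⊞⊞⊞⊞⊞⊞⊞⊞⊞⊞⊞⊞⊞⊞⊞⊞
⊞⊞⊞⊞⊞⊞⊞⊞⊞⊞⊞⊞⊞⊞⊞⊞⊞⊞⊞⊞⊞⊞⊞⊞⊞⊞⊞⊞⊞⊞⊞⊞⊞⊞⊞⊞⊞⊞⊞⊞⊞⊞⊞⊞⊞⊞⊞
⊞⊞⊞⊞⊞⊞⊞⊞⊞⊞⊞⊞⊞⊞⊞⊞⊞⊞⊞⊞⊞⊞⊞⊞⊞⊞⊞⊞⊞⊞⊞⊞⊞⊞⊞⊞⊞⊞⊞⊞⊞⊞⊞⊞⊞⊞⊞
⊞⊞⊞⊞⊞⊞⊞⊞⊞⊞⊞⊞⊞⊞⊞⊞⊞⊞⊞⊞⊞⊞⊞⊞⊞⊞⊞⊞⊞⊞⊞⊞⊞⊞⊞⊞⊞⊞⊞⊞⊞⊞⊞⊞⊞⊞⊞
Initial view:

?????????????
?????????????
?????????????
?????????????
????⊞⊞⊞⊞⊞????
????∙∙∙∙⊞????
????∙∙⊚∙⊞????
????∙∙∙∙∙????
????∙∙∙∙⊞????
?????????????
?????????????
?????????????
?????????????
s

?????????????
?????????????
?????????????
????⊞⊞⊞⊞⊞????
????∙∙∙∙⊞????
????∙∙∙∙⊞????
????∙∙⊚∙∙????
????∙∙∙∙⊞????
????∙∙∙∙⊞????
?????????????
?????????????
?????????????
?????????????

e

?????????????
?????????????
?????????????
???⊞⊞⊞⊞⊞?????
???∙∙∙∙⊞⊞????
???∙∙∙∙⊞⊞????
???∙∙∙⊚∙∙????
???∙∙∙∙⊞⊞????
???∙∙∙∙⊞⊞????
?????????????
?????????????
?????????????
?????????????

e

?????????????
?????????????
?????????????
??⊞⊞⊞⊞⊞??????
??∙∙∙∙⊞⊞⊞????
??∙∙∙∙⊞⊞⊞????
??∙∙∙∙⊚∙∙????
??∙∙∙∙⊞⊞⊞????
??∙∙∙∙⊞⊞⊞????
?????????????
?????????????
?????????????
?????????????

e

?????????????
?????????????
?????????????
?⊞⊞⊞⊞⊞???????
?∙∙∙∙⊞⊞⊞⊞????
?∙∙∙∙⊞⊞⊞⊞????
?∙∙∙∙∙⊚∙∙????
?∙∙∙∙⊞⊞⊞⊞????
?∙∙∙∙⊞⊞⊞⊞????
?????????????
?????????????
?????????????
?????????????

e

?????????????
?????????????
?????????????
⊞⊞⊞⊞⊞????????
∙∙∙∙⊞⊞⊞⊞⊞????
∙∙∙∙⊞⊞⊞⊞⊞????
∙∙∙∙∙∙⊚∙∙????
∙∙∙∙⊞⊞⊞⊞⊞????
∙∙∙∙⊞⊞⊞⊞⊞????
?????????????
?????????????
?????????????
?????????????

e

?????????????
?????????????
?????????????
⊞⊞⊞⊞?????????
∙∙∙⊞⊞⊞⊞⊞⊞????
∙∙∙⊞⊞⊞⊞⊞⊞????
∙∙∙∙∙∙⊚∙∙????
∙∙∙⊞⊞⊞⊞⊞⊞????
∙∙∙⊞⊞⊞⊞⊞⊞????
?????????????
?????????????
?????????????
?????????????

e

?????????????
?????????????
?????????????
⊞⊞⊞??????????
∙∙⊞⊞⊞⊞⊞⊞⊞????
∙∙⊞⊞⊞⊞⊞⊞⊞????
∙∙∙∙∙∙⊚∙∙????
∙∙⊞⊞⊞⊞⊞⊞⊞????
∙∙⊞⊞⊞⊞⊞⊞⊞????
?????????????
?????????????
?????????????
?????????????

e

?????????????
?????????????
?????????????
⊞⊞???????????
∙⊞⊞⊞⊞⊞⊞⊞⊞????
∙⊞⊞⊞⊞⊞⊞⊞⊞????
∙∙∙∙∙∙⊚∙∙????
∙⊞⊞⊞⊞⊞⊞⊞⊞????
∙⊞⊞⊞⊞⊞⊞⊞⊞????
?????????????
?????????????
?????????????
?????????????

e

?????????????
?????????????
?????????????
⊞????????????
⊞⊞⊞⊞⊞⊞⊞⊞⊞????
⊞⊞⊞⊞⊞⊞⊞⊞⊞????
∙∙∙∙∙∙⊚∙∙????
⊞⊞⊞⊞⊞⊞⊞⊞⊞????
⊞⊞⊞⊞⊞⊞⊞⊞⊞????
?????????????
?????????????
?????????????
?????????????

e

?????????????
?????????????
?????????????
?????????????
⊞⊞⊞⊞⊞⊞⊞⊞⊞????
⊞⊞⊞⊞⊞⊞⊞⊞⊞????
∙∙∙∙∙∙⊚∙∙????
⊞⊞⊞⊞⊞⊞⊞⊞⊞????
⊞⊞⊞⊞⊞⊞⊞⊞⊞????
?????????????
?????????????
?????????????
?????????????

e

?????????????
?????????????
?????????????
?????????????
⊞⊞⊞⊞⊞⊞⊞⊞⊞????
⊞⊞⊞⊞⊞⊞⊞⊞⊞????
∙∙∙∙∙∙⊚∙∙????
⊞⊞⊞⊞⊞⊞⊞⊞⊞????
⊞⊞⊞⊞⊞⊞⊞⊞⊞????
?????????????
?????????????
?????????????
?????????????

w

?????????????
?????????????
?????????????
?????????????
⊞⊞⊞⊞⊞⊞⊞⊞⊞⊞???
⊞⊞⊞⊞⊞⊞⊞⊞⊞⊞???
∙∙∙∙∙∙⊚∙∙∙???
⊞⊞⊞⊞⊞⊞⊞⊞⊞⊞???
⊞⊞⊞⊞⊞⊞⊞⊞⊞⊞???
?????????????
?????????????
?????????????
?????????????

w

?????????????
?????????????
?????????????
⊞????????????
⊞⊞⊞⊞⊞⊞⊞⊞⊞⊞⊞??
⊞⊞⊞⊞⊞⊞⊞⊞⊞⊞⊞??
∙∙∙∙∙∙⊚∙∙∙∙??
⊞⊞⊞⊞⊞⊞⊞⊞⊞⊞⊞??
⊞⊞⊞⊞⊞⊞⊞⊞⊞⊞⊞??
?????????????
?????????????
?????????????
?????????????

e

?????????????
?????????????
?????????????
?????????????
⊞⊞⊞⊞⊞⊞⊞⊞⊞⊞???
⊞⊞⊞⊞⊞⊞⊞⊞⊞⊞???
∙∙∙∙∙∙⊚∙∙∙???
⊞⊞⊞⊞⊞⊞⊞⊞⊞⊞???
⊞⊞⊞⊞⊞⊞⊞⊞⊞⊞???
?????????????
?????????????
?????????????
?????????????

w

?????????????
?????????????
?????????????
⊞????????????
⊞⊞⊞⊞⊞⊞⊞⊞⊞⊞⊞??
⊞⊞⊞⊞⊞⊞⊞⊞⊞⊞⊞??
∙∙∙∙∙∙⊚∙∙∙∙??
⊞⊞⊞⊞⊞⊞⊞⊞⊞⊞⊞??
⊞⊞⊞⊞⊞⊞⊞⊞⊞⊞⊞??
?????????????
?????????????
?????????????
?????????????


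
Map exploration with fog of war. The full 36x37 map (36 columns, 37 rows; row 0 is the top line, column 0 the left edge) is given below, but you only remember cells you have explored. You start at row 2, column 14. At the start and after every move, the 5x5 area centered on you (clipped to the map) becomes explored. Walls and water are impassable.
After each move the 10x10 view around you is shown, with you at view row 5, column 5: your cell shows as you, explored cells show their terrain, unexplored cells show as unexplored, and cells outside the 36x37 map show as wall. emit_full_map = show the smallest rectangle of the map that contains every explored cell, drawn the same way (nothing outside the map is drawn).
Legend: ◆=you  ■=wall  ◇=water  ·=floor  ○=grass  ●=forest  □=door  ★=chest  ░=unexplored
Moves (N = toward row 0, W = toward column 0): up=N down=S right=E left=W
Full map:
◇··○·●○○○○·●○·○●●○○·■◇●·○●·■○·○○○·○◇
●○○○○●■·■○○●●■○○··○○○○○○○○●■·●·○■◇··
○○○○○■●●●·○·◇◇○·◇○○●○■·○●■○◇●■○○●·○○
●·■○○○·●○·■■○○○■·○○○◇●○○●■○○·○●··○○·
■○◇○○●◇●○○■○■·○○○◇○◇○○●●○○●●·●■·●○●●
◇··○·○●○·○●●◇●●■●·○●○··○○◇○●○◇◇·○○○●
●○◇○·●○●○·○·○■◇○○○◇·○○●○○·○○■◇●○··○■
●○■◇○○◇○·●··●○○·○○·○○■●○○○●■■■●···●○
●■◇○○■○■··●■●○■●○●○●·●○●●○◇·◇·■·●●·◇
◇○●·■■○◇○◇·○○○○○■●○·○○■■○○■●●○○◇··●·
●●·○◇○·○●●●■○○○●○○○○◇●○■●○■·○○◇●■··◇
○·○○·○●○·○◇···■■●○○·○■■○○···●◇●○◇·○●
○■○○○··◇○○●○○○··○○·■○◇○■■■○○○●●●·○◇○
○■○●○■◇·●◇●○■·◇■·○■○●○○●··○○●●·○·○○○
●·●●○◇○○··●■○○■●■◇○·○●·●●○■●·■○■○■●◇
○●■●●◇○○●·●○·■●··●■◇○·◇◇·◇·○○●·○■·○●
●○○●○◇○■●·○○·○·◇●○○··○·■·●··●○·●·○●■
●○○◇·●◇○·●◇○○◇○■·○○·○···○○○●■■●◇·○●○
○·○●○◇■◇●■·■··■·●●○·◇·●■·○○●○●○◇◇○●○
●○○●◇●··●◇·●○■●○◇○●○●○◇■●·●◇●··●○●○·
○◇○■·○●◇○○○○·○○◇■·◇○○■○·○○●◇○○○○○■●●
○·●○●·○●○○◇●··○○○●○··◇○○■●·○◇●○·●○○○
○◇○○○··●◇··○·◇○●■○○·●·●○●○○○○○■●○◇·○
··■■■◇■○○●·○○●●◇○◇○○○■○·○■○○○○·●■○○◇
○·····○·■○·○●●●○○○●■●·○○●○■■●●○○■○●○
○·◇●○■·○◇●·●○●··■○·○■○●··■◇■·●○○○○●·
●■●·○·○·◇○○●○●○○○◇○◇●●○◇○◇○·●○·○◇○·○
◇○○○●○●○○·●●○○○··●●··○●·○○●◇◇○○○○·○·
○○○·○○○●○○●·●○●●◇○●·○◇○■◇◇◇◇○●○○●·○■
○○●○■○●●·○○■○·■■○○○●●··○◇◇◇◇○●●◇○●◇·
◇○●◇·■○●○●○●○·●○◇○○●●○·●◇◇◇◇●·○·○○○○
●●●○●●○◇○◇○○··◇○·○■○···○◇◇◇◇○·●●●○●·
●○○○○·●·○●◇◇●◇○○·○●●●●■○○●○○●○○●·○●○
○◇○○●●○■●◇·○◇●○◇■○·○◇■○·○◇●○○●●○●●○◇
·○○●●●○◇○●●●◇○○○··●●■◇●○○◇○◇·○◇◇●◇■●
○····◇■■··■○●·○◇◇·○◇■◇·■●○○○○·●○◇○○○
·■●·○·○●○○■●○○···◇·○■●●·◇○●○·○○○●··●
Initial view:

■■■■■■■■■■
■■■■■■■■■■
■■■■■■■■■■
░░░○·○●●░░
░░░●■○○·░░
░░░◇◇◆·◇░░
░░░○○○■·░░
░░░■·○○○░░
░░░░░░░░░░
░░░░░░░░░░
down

■■■■■■■■■■
■■■■■■■■■■
░░░○·○●●░░
░░░●■○○·░░
░░░◇◇○·◇░░
░░░○○◆■·░░
░░░■·○○○░░
░░░◇●●■●░░
░░░░░░░░░░
░░░░░░░░░░

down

■■■■■■■■■■
░░░○·○●●░░
░░░●■○○·░░
░░░◇◇○·◇░░
░░░○○○■·░░
░░░■·◆○○░░
░░░◇●●■●░░
░░░○■◇○○░░
░░░░░░░░░░
░░░░░░░░░░

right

■■■■■■■■■■
░░○·○●●░░░
░░●■○○·░░░
░░◇◇○·◇○░░
░░○○○■·○░░
░░■·○◆○◇░░
░░◇●●■●·░░
░░○■◇○○○░░
░░░░░░░░░░
░░░░░░░░░░

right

■■■■■■■■■■
░○·○●●░░░░
░●■○○·░░░░
░◇◇○·◇○○░░
░○○○■·○○░░
░■·○○◆◇○░░
░◇●●■●·○░░
░○■◇○○○◇░░
░░░░░░░░░░
░░░░░░░░░░

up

■■■■■■■■■■
■■■■■■■■■■
░○·○●●░░░░
░●■○○··○░░
░◇◇○·◇○○░░
░○○○■◆○○░░
░■·○○○◇○░░
░◇●●■●·○░░
░○■◇○○○◇░░
░░░░░░░░░░

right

■■■■■■■■■■
■■■■■■■■■■
○·○●●░░░░░
●■○○··○○░░
◇◇○·◇○○●░░
○○○■·◆○○░░
■·○○○◇○◇░░
◇●●■●·○●░░
○■◇○○○◇░░░
░░░░░░░░░░

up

■■■■■■■■■■
■■■■■■■■■■
■■■■■■■■■■
○·○●●○○·░░
●■○○··○○░░
◇◇○·◇◆○●░░
○○○■·○○○░░
■·○○○◇○◇░░
◇●●■●·○●░░
○■◇○○○◇░░░

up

■■■■■■■■■■
■■■■■■■■■■
■■■■■■■■■■
■■■■■■■■■■
○·○●●○○·░░
●■○○·◆○○░░
◇◇○·◇○○●░░
○○○■·○○○░░
■·○○○◇○◇░░
◇●●■●·○●░░

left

■■■■■■■■■■
■■■■■■■■■■
■■■■■■■■■■
■■■■■■■■■■
░○·○●●○○·░
░●■○○◆·○○░
░◇◇○·◇○○●░
░○○○■·○○○░
░■·○○○◇○◇░
░◇●●■●·○●░

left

■■■■■■■■■■
■■■■■■■■■■
■■■■■■■■■■
■■■■■■■■■■
░░○·○●●○○·
░░●■○◆··○○
░░◇◇○·◇○○●
░░○○○■·○○○
░░■·○○○◇○◇
░░◇●●■●·○●

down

■■■■■■■■■■
■■■■■■■■■■
■■■■■■■■■■
░░○·○●●○○·
░░●■○○··○○
░░◇◇○◆◇○○●
░░○○○■·○○○
░░■·○○○◇○◇
░░◇●●■●·○●
░░○■◇○○○◇░

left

■■■■■■■■■■
■■■■■■■■■■
■■■■■■■■■■
░░░○·○●●○○
░░░●■○○··○
░░░◇◇◆·◇○○
░░░○○○■·○○
░░░■·○○○◇○
░░░◇●●■●·○
░░░○■◇○○○◇

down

■■■■■■■■■■
■■■■■■■■■■
░░░○·○●●○○
░░░●■○○··○
░░░◇◇○·◇○○
░░░○○◆■·○○
░░░■·○○○◇○
░░░◇●●■●·○
░░░○■◇○○○◇
░░░░░░░░░░

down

■■■■■■■■■■
░░░○·○●●○○
░░░●■○○··○
░░░◇◇○·◇○○
░░░○○○■·○○
░░░■·◆○○◇○
░░░◇●●■●·○
░░░○■◇○○○◇
░░░░░░░░░░
░░░░░░░░░░

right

■■■■■■■■■■
░░○·○●●○○·
░░●■○○··○○
░░◇◇○·◇○○●
░░○○○■·○○○
░░■·○◆○◇○◇
░░◇●●■●·○●
░░○■◇○○○◇░
░░░░░░░░░░
░░░░░░░░░░

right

■■■■■■■■■■
░○·○●●○○·░
░●■○○··○○░
░◇◇○·◇○○●░
░○○○■·○○○░
░■·○○◆◇○◇░
░◇●●■●·○●░
░○■◇○○○◇░░
░░░░░░░░░░
░░░░░░░░░░

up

■■■■■■■■■■
■■■■■■■■■■
░○·○●●○○·░
░●■○○··○○░
░◇◇○·◇○○●░
░○○○■◆○○○░
░■·○○○◇○◇░
░◇●●■●·○●░
░○■◇○○○◇░░
░░░░░░░░░░

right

■■■■■■■■■■
■■■■■■■■■■
○·○●●○○·░░
●■○○··○○░░
◇◇○·◇○○●░░
○○○■·◆○○░░
■·○○○◇○◇░░
◇●●■●·○●░░
○■◇○○○◇░░░
░░░░░░░░░░

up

■■■■■■■■■■
■■■■■■■■■■
■■■■■■■■■■
○·○●●○○·░░
●■○○··○○░░
◇◇○·◇◆○●░░
○○○■·○○○░░
■·○○○◇○◇░░
◇●●■●·○●░░
○■◇○○○◇░░░

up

■■■■■■■■■■
■■■■■■■■■■
■■■■■■■■■■
■■■■■■■■■■
○·○●●○○·░░
●■○○·◆○○░░
◇◇○·◇○○●░░
○○○■·○○○░░
■·○○○◇○◇░░
◇●●■●·○●░░

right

■■■■■■■■■■
■■■■■■■■■■
■■■■■■■■■■
■■■■■■■■■■
·○●●○○·■░░
■○○··◆○○░░
◇○·◇○○●○░░
○○■·○○○◇░░
·○○○◇○◇░░░
●●■●·○●░░░

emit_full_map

○·○●●○○·■
●■○○··◆○○
◇◇○·◇○○●○
○○○■·○○○◇
■·○○○◇○◇░
◇●●■●·○●░
○■◇○○○◇░░

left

■■■■■■■■■■
■■■■■■■■■■
■■■■■■■■■■
■■■■■■■■■■
○·○●●○○·■░
●■○○·◆○○○░
◇◇○·◇○○●○░
○○○■·○○○◇░
■·○○○◇○◇░░
◇●●■●·○●░░

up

■■■■■■■■■■
■■■■■■■■■■
■■■■■■■■■■
■■■■■■■■■■
■■■■■■■■■■
○·○●●◆○·■░
●■○○··○○○░
◇◇○·◇○○●○░
○○○■·○○○◇░
■·○○○◇○◇░░

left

■■■■■■■■■■
■■■■■■■■■■
■■■■■■■■■■
■■■■■■■■■■
■■■■■■■■■■
░○·○●◆○○·■
░●■○○··○○○
░◇◇○·◇○○●○
░○○○■·○○○◇
░■·○○○◇○◇░

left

■■■■■■■■■■
■■■■■■■■■■
■■■■■■■■■■
■■■■■■■■■■
■■■■■■■■■■
░░○·○◆●○○·
░░●■○○··○○
░░◇◇○·◇○○●
░░○○○■·○○○
░░■·○○○◇○◇

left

■■■■■■■■■■
■■■■■■■■■■
■■■■■■■■■■
■■■■■■■■■■
■■■■■■■■■■
░░░○·◆●●○○
░░░●■○○··○
░░░◇◇○·◇○○
░░░○○○■·○○
░░░■·○○○◇○

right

■■■■■■■■■■
■■■■■■■■■■
■■■■■■■■■■
■■■■■■■■■■
■■■■■■■■■■
░░○·○◆●○○·
░░●■○○··○○
░░◇◇○·◇○○●
░░○○○■·○○○
░░■·○○○◇○◇

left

■■■■■■■■■■
■■■■■■■■■■
■■■■■■■■■■
■■■■■■■■■■
■■■■■■■■■■
░░░○·◆●●○○
░░░●■○○··○
░░░◇◇○·◇○○
░░░○○○■·○○
░░░■·○○○◇○

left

■■■■■■■■■■
■■■■■■■■■■
■■■■■■■■■■
■■■■■■■■■■
■■■■■■■■■■
░░░●○◆○●●○
░░░●●■○○··
░░░·◇◇○·◇○
░░░░○○○■·○
░░░░■·○○○◇

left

■■■■■■■■■■
■■■■■■■■■■
■■■■■■■■■■
■■■■■■■■■■
■■■■■■■■■■
░░░·●◆·○●●
░░░○●●■○○·
░░░○·◇◇○·◇
░░░░░○○○■·
░░░░░■·○○○

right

■■■■■■■■■■
■■■■■■■■■■
■■■■■■■■■■
■■■■■■■■■■
■■■■■■■■■■
░░·●○◆○●●○
░░○●●■○○··
░░○·◇◇○·◇○
░░░░○○○■·○
░░░░■·○○○◇

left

■■■■■■■■■■
■■■■■■■■■■
■■■■■■■■■■
■■■■■■■■■■
■■■■■■■■■■
░░░·●◆·○●●
░░░○●●■○○·
░░░○·◇◇○·◇
░░░░░○○○■·
░░░░░■·○○○

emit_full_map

·●◆·○●●○○·■
○●●■○○··○○○
○·◇◇○·◇○○●○
░░○○○■·○○○◇
░░■·○○○◇○◇░
░░◇●●■●·○●░
░░○■◇○○○◇░░
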